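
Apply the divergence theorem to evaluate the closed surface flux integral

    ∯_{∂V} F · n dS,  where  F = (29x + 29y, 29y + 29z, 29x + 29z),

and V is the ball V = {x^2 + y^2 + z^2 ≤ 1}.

By the divergence theorem,

    ∯_{∂V} F · n dS = ∭_V (∇ · F) dV.

Compute the divergence:
    ∇ · F = ∂F_x/∂x + ∂F_y/∂y + ∂F_z/∂z = 29 + 29 + 29 = 87.

In spherical coordinates, x = ρ sin(φ) cos(θ), y = ρ sin(φ) sin(θ), z = ρ cos(φ), dV = ρ^2 sin(φ) dρ dφ dθ, with 0 ≤ ρ ≤ 1, 0 ≤ φ ≤ π, 0 ≤ θ ≤ 2π.

The integrand, after substitution and multiplying by the volume element, becomes (87) · ρ^2 sin(φ), so

    ∭_V (∇·F) dV = ∫_0^{2π} ∫_0^{π} ∫_0^{1} (87) · ρ^2 sin(φ) dρ dφ dθ.

Inner (ρ from 0 to 1): 29sin(φ).
Middle (φ from 0 to π): 58.
Outer (θ from 0 to 2π): 116π.

Therefore ∯_{∂V} F · n dS = 116π.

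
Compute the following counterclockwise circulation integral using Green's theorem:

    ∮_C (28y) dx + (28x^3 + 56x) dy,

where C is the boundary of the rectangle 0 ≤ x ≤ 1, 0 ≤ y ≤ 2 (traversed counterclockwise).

Green's theorem converts the closed line integral into a double integral over the enclosed region D:

    ∮_C P dx + Q dy = ∬_D (∂Q/∂x - ∂P/∂y) dA.

Here P = 28y, Q = 28x^3 + 56x, so

    ∂Q/∂x = 84x^2 + 56,    ∂P/∂y = 28,
    ∂Q/∂x - ∂P/∂y = 84x^2 + 28.

D is the region 0 ≤ x ≤ 1, 0 ≤ y ≤ 2. Evaluating the double integral:

    ∬_D (84x^2 + 28) dA = ∫_0^{1} ∫_0^{2} (84x^2 + 28) dy dx.

Inner (y from 0 to 2): 168x^2 + 56.
Outer (x from 0 to 1): 112.

Therefore ∮_C P dx + Q dy = 112.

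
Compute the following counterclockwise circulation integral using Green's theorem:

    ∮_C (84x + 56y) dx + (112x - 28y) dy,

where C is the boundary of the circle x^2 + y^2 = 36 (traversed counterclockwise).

Green's theorem converts the closed line integral into a double integral over the enclosed region D:

    ∮_C P dx + Q dy = ∬_D (∂Q/∂x - ∂P/∂y) dA.

Here P = 84x + 56y, Q = 112x - 28y, so

    ∂Q/∂x = 112,    ∂P/∂y = 56,
    ∂Q/∂x - ∂P/∂y = 56.

D is the region x^2 + y^2 ≤ 36. Evaluating the double integral:

In polar coordinates (x = r cos θ, y = r sin θ, dA = r dr dθ) the integrand becomes 56, so

    ∬_D (56) dA = ∫_0^{2π} ∫_0^{6} (56) · r dr dθ.

Inner (r from 0 to 6): 1008.
Outer (θ from 0 to 2π): 2016π.

Therefore ∮_C P dx + Q dy = 2016π.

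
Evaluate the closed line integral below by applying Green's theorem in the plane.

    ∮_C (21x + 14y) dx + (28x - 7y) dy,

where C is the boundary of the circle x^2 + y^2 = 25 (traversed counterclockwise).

Green's theorem converts the closed line integral into a double integral over the enclosed region D:

    ∮_C P dx + Q dy = ∬_D (∂Q/∂x - ∂P/∂y) dA.

Here P = 21x + 14y, Q = 28x - 7y, so

    ∂Q/∂x = 28,    ∂P/∂y = 14,
    ∂Q/∂x - ∂P/∂y = 14.

D is the region x^2 + y^2 ≤ 25. Evaluating the double integral:

In polar coordinates (x = r cos θ, y = r sin θ, dA = r dr dθ) the integrand becomes 14, so

    ∬_D (14) dA = ∫_0^{2π} ∫_0^{5} (14) · r dr dθ.

Inner (r from 0 to 5): 175.
Outer (θ from 0 to 2π): 350π.

Therefore ∮_C P dx + Q dy = 350π.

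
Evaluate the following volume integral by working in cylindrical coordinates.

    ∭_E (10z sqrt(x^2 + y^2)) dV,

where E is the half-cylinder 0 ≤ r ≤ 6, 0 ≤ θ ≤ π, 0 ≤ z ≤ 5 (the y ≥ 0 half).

In cylindrical coordinates, x = r cos(θ), y = r sin(θ), z = z, and dV = r dr dθ dz.

The integrand becomes 10r z, so

    ∭_E (10z sqrt(x^2 + y^2)) dV = ∫_{0}^{π} ∫_{0}^{6} ∫_{0}^{5} (10r z) · r dz dr dθ.

Inner (z): 125r^2.
Middle (r from 0 to 6): 9000.
Outer (θ): 9000π.

Therefore the triple integral equals 9000π.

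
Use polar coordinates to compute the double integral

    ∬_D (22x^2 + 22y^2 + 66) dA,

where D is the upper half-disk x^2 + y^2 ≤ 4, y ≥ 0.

The region D is 0 ≤ r ≤ 2, 0 ≤ θ ≤ π in polar coordinates, where x = r cos(θ), y = r sin(θ), and dA = r dr dθ.

Under the substitution, the integrand becomes 22r^2 + 66, so

    ∬_D (22x^2 + 22y^2 + 66) dA = ∫_{0}^{π} ∫_{0}^{2} (22r^2 + 66) · r dr dθ.

Inner integral (in r): ∫_{0}^{2} (22r^2 + 66) · r dr = 220.

Outer integral (in θ): ∫_{0}^{π} (220) dθ = 220π.

Therefore ∬_D (22x^2 + 22y^2 + 66) dA = 220π.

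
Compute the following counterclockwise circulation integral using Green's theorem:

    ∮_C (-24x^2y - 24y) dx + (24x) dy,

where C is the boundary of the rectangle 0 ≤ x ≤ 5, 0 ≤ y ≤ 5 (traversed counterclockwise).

Green's theorem converts the closed line integral into a double integral over the enclosed region D:

    ∮_C P dx + Q dy = ∬_D (∂Q/∂x - ∂P/∂y) dA.

Here P = -24x^2y - 24y, Q = 24x, so

    ∂Q/∂x = 24,    ∂P/∂y = -24x^2 - 24,
    ∂Q/∂x - ∂P/∂y = 24x^2 + 48.

D is the region 0 ≤ x ≤ 5, 0 ≤ y ≤ 5. Evaluating the double integral:

    ∬_D (24x^2 + 48) dA = ∫_0^{5} ∫_0^{5} (24x^2 + 48) dy dx.

Inner (y from 0 to 5): 120x^2 + 240.
Outer (x from 0 to 5): 6200.

Therefore ∮_C P dx + Q dy = 6200.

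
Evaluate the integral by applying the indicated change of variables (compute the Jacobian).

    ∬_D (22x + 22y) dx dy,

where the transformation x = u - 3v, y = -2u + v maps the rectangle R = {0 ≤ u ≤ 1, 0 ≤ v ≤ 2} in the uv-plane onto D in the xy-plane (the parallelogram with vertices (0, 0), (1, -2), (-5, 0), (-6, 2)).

Compute the Jacobian determinant of (x, y) with respect to (u, v):

    ∂(x,y)/∂(u,v) = | 1  -3 | = (1)(1) - (-3)(-2) = -5.
                   | -2  1 |

Its absolute value is |J| = 5 (the area scaling factor).

Substituting x = u - 3v, y = -2u + v into the integrand,

    22x + 22y → -22u - 44v,

so the integral becomes

    ∬_R (-22u - 44v) · |J| du dv = ∫_0^1 ∫_0^2 (-110u - 220v) dv du.

Inner (v): -220u - 440.
Outer (u): -550.

Therefore ∬_D (22x + 22y) dx dy = -550.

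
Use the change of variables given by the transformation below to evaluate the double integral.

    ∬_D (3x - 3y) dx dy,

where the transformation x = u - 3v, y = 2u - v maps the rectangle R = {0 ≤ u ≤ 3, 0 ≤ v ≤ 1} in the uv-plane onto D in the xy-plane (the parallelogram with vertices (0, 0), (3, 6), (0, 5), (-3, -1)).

Compute the Jacobian determinant of (x, y) with respect to (u, v):

    ∂(x,y)/∂(u,v) = | 1  -3 | = (1)(-1) - (-3)(2) = 5.
                   | 2  -1 |

Its absolute value is |J| = 5 (the area scaling factor).

Substituting x = u - 3v, y = 2u - v into the integrand,

    3x - 3y → -3u - 6v,

so the integral becomes

    ∬_R (-3u - 6v) · |J| du dv = ∫_0^3 ∫_0^1 (-15u - 30v) dv du.

Inner (v): -15u - 15.
Outer (u): -225/2.

Therefore ∬_D (3x - 3y) dx dy = -225/2.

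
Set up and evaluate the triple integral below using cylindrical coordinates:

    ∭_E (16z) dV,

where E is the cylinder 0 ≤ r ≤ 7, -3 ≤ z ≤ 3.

In cylindrical coordinates, x = r cos(θ), y = r sin(θ), z = z, and dV = r dr dθ dz.

The integrand becomes 16z, so

    ∭_E (16z) dV = ∫_{0}^{2π} ∫_{0}^{7} ∫_{-3}^{3} (16z) · r dz dr dθ.

Inner (z): 0.
Middle (r from 0 to 7): 0.
Outer (θ): 0.

Therefore the triple integral equals 0.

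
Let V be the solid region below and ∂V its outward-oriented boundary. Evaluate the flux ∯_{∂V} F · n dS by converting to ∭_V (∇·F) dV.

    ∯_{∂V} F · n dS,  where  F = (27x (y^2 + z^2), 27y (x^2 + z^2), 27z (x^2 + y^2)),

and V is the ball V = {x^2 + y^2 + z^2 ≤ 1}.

By the divergence theorem,

    ∯_{∂V} F · n dS = ∭_V (∇ · F) dV.

Compute the divergence:
    ∇ · F = ∂F_x/∂x + ∂F_y/∂y + ∂F_z/∂z = 27y^2 + 27z^2 + 27x^2 + 27z^2 + 27x^2 + 27y^2 = 54x^2 + 54y^2 + 54z^2.

In spherical coordinates, x = ρ sin(φ) cos(θ), y = ρ sin(φ) sin(θ), z = ρ cos(φ), dV = ρ^2 sin(φ) dρ dφ dθ, with 0 ≤ ρ ≤ 1, 0 ≤ φ ≤ π, 0 ≤ θ ≤ 2π.

The integrand, after substitution and multiplying by the volume element, becomes (54ρ^2) · ρ^2 sin(φ), so

    ∭_V (∇·F) dV = ∫_0^{2π} ∫_0^{π} ∫_0^{1} (54ρ^2) · ρ^2 sin(φ) dρ dφ dθ.

Inner (ρ from 0 to 1): 54sin(φ)/5.
Middle (φ from 0 to π): 108/5.
Outer (θ from 0 to 2π): 216π/5.

Therefore ∯_{∂V} F · n dS = 216π/5.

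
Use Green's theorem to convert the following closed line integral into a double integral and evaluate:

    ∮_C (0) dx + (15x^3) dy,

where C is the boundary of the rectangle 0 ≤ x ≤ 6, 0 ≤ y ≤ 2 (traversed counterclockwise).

Green's theorem converts the closed line integral into a double integral over the enclosed region D:

    ∮_C P dx + Q dy = ∬_D (∂Q/∂x - ∂P/∂y) dA.

Here P = 0, Q = 15x^3, so

    ∂Q/∂x = 45x^2,    ∂P/∂y = 0,
    ∂Q/∂x - ∂P/∂y = 45x^2.

D is the region 0 ≤ x ≤ 6, 0 ≤ y ≤ 2. Evaluating the double integral:

    ∬_D (45x^2) dA = ∫_0^{6} ∫_0^{2} (45x^2) dy dx.

Inner (y from 0 to 2): 90x^2.
Outer (x from 0 to 6): 6480.

Therefore ∮_C P dx + Q dy = 6480.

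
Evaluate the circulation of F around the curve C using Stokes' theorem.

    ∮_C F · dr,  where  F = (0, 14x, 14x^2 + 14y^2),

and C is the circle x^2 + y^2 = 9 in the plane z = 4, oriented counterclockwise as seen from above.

Let S be the flat disk x^2 + y^2 ≤ 9 in the plane z = 4, with upward unit normal n̂ = ẑ. By Stokes' theorem,

    ∮_C F · dr = ∬_S (∇ × F) · n̂ dS = ∬_D (curl F)_z dA,

where D is the disk x^2 + y^2 ≤ 9.

Compute the curl of F = (0, 14x, 14x^2 + 14y^2):
    (∇ × F)_x = ∂F_z/∂y - ∂F_y/∂z = 28y,
    (∇ × F)_y = ∂F_x/∂z - ∂F_z/∂x = -28x,
    (∇ × F)_z = ∂F_y/∂x - ∂F_x/∂y = 14.

On z = 4, (curl F)_z = 14.

Convert to polar (x = r cos θ, y = r sin θ, dA = r dr dθ); the integrand becomes 14, so

    ∬_D (curl F)_z dA = ∫_0^{2π} ∫_0^{3} (14) · r dr dθ.

Inner (r from 0 to 3): 63.
Outer (θ from 0 to 2π): 126π.

Therefore ∮_C F · dr = 126π.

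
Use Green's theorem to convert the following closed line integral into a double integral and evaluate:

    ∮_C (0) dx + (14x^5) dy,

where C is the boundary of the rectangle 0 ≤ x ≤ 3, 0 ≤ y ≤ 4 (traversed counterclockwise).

Green's theorem converts the closed line integral into a double integral over the enclosed region D:

    ∮_C P dx + Q dy = ∬_D (∂Q/∂x - ∂P/∂y) dA.

Here P = 0, Q = 14x^5, so

    ∂Q/∂x = 70x^4,    ∂P/∂y = 0,
    ∂Q/∂x - ∂P/∂y = 70x^4.

D is the region 0 ≤ x ≤ 3, 0 ≤ y ≤ 4. Evaluating the double integral:

    ∬_D (70x^4) dA = ∫_0^{3} ∫_0^{4} (70x^4) dy dx.

Inner (y from 0 to 4): 280x^4.
Outer (x from 0 to 3): 13608.

Therefore ∮_C P dx + Q dy = 13608.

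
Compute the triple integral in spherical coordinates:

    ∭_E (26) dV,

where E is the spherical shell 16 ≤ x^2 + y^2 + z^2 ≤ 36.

In spherical coordinates, x = ρ sin(φ) cos(θ), y = ρ sin(φ) sin(θ), z = ρ cos(φ), and dV = ρ^2 sin(φ) dρ dφ dθ.

The integrand becomes 26, so

    ∭_E (26) dV = ∫_{0}^{2π} ∫_{0}^{π} ∫_{4}^{6} (26) · ρ^2 sin(φ) dρ dφ dθ.

Inner (ρ): 3952sin(φ)/3.
Middle (φ): 7904/3.
Outer (θ): 15808π/3.

Therefore the triple integral equals 15808π/3.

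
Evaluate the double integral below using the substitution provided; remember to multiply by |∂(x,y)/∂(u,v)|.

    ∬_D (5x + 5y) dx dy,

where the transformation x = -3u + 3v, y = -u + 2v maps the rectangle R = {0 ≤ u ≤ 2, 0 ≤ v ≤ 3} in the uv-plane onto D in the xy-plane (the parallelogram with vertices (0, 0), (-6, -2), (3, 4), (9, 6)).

Compute the Jacobian determinant of (x, y) with respect to (u, v):

    ∂(x,y)/∂(u,v) = | -3  3 | = (-3)(2) - (3)(-1) = -3.
                   | -1  2 |

Its absolute value is |J| = 3 (the area scaling factor).

Substituting x = -3u + 3v, y = -u + 2v into the integrand,

    5x + 5y → -20u + 25v,

so the integral becomes

    ∬_R (-20u + 25v) · |J| du dv = ∫_0^2 ∫_0^3 (-60u + 75v) dv du.

Inner (v): 675/2 - 180u.
Outer (u): 315.

Therefore ∬_D (5x + 5y) dx dy = 315.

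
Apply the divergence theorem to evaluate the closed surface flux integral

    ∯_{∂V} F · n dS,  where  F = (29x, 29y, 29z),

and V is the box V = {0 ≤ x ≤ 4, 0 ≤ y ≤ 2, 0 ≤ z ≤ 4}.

By the divergence theorem,

    ∯_{∂V} F · n dS = ∭_V (∇ · F) dV.

Compute the divergence:
    ∇ · F = ∂F_x/∂x + ∂F_y/∂y + ∂F_z/∂z = 29 + 29 + 29 = 87.

V is a rectangular box, so dV = dx dy dz with 0 ≤ x ≤ 4, 0 ≤ y ≤ 2, 0 ≤ z ≤ 4.

Integrate (87) over V as an iterated integral:

    ∭_V (∇·F) dV = ∫_0^{4} ∫_0^{2} ∫_0^{4} (87) dz dy dx.

Inner (z from 0 to 4): 348.
Middle (y from 0 to 2): 696.
Outer (x from 0 to 4): 2784.

Therefore ∯_{∂V} F · n dS = 2784.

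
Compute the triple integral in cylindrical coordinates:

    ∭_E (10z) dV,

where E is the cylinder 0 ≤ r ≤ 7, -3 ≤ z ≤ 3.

In cylindrical coordinates, x = r cos(θ), y = r sin(θ), z = z, and dV = r dr dθ dz.

The integrand becomes 10z, so

    ∭_E (10z) dV = ∫_{0}^{2π} ∫_{0}^{7} ∫_{-3}^{3} (10z) · r dz dr dθ.

Inner (z): 0.
Middle (r from 0 to 7): 0.
Outer (θ): 0.

Therefore the triple integral equals 0.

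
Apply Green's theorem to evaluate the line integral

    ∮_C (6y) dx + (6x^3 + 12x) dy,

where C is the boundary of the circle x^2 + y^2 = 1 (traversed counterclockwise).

Green's theorem converts the closed line integral into a double integral over the enclosed region D:

    ∮_C P dx + Q dy = ∬_D (∂Q/∂x - ∂P/∂y) dA.

Here P = 6y, Q = 6x^3 + 12x, so

    ∂Q/∂x = 18x^2 + 12,    ∂P/∂y = 6,
    ∂Q/∂x - ∂P/∂y = 18x^2 + 6.

D is the region x^2 + y^2 ≤ 1. Evaluating the double integral:

In polar coordinates (x = r cos θ, y = r sin θ, dA = r dr dθ) the integrand becomes 18r^2cos(θ)^2 + 6, so

    ∬_D (18x^2 + 6) dA = ∫_0^{2π} ∫_0^{1} (18r^2cos(θ)^2 + 6) · r dr dθ.

Inner (r from 0 to 1): 9cos(θ)^2/2 + 3.
Outer (θ from 0 to 2π): 21π/2.

Therefore ∮_C P dx + Q dy = 21π/2.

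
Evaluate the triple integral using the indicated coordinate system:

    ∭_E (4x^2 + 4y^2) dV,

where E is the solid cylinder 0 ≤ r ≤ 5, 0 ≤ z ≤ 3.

In cylindrical coordinates, x = r cos(θ), y = r sin(θ), z = z, and dV = r dr dθ dz.

The integrand becomes 4r^2, so

    ∭_E (4x^2 + 4y^2) dV = ∫_{0}^{2π} ∫_{0}^{5} ∫_{0}^{3} (4r^2) · r dz dr dθ.

Inner (z): 12r^3.
Middle (r from 0 to 5): 1875.
Outer (θ): 3750π.

Therefore the triple integral equals 3750π.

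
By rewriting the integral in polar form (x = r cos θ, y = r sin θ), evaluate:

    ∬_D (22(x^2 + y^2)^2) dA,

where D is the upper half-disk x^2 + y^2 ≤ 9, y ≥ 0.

The region D is 0 ≤ r ≤ 3, 0 ≤ θ ≤ π in polar coordinates, where x = r cos(θ), y = r sin(θ), and dA = r dr dθ.

Under the substitution, the integrand becomes 22r^4, so

    ∬_D (22(x^2 + y^2)^2) dA = ∫_{0}^{π} ∫_{0}^{3} (22r^4) · r dr dθ.

Inner integral (in r): ∫_{0}^{3} (22r^4) · r dr = 2673.

Outer integral (in θ): ∫_{0}^{π} (2673) dθ = 2673π.

Therefore ∬_D (22(x^2 + y^2)^2) dA = 2673π.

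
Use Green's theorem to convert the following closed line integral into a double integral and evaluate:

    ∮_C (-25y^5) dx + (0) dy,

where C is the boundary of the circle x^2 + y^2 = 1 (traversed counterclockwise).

Green's theorem converts the closed line integral into a double integral over the enclosed region D:

    ∮_C P dx + Q dy = ∬_D (∂Q/∂x - ∂P/∂y) dA.

Here P = -25y^5, Q = 0, so

    ∂Q/∂x = 0,    ∂P/∂y = -125y^4,
    ∂Q/∂x - ∂P/∂y = 125y^4.

D is the region x^2 + y^2 ≤ 1. Evaluating the double integral:

In polar coordinates (x = r cos θ, y = r sin θ, dA = r dr dθ) the integrand becomes 125r^4sin(θ)^4, so

    ∬_D (125y^4) dA = ∫_0^{2π} ∫_0^{1} (125r^4sin(θ)^4) · r dr dθ.

Inner (r from 0 to 1): 125sin(θ)^4/6.
Outer (θ from 0 to 2π): 125π/8.

Therefore ∮_C P dx + Q dy = 125π/8.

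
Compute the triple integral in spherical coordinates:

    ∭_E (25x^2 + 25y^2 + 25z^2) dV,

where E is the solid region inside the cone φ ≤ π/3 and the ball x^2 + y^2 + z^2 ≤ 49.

In spherical coordinates, x = ρ sin(φ) cos(θ), y = ρ sin(φ) sin(θ), z = ρ cos(φ), and dV = ρ^2 sin(φ) dρ dφ dθ.

The integrand becomes 25ρ^2, so

    ∭_E (25x^2 + 25y^2 + 25z^2) dV = ∫_{0}^{2π} ∫_{0}^{π/3} ∫_{0}^{7} (25ρ^2) · ρ^2 sin(φ) dρ dφ dθ.

Inner (ρ): 84035sin(φ).
Middle (φ): 84035/2.
Outer (θ): 84035π.

Therefore the triple integral equals 84035π.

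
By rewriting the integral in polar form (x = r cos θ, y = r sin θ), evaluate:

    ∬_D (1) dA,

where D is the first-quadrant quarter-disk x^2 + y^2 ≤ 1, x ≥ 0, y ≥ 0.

The region D is 0 ≤ r ≤ 1, 0 ≤ θ ≤ π/2 in polar coordinates, where x = r cos(θ), y = r sin(θ), and dA = r dr dθ.

Under the substitution, the integrand becomes 1, so

    ∬_D (1) dA = ∫_{0}^{π/2} ∫_{0}^{1} (1) · r dr dθ.

Inner integral (in r): ∫_{0}^{1} (1) · r dr = 1/2.

Outer integral (in θ): ∫_{0}^{π/2} (1/2) dθ = π/4.

Therefore ∬_D (1) dA = π/4.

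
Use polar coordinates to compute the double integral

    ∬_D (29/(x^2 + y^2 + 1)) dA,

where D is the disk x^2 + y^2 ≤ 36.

The region D is 0 ≤ r ≤ 6, 0 ≤ θ ≤ 2π in polar coordinates, where x = r cos(θ), y = r sin(θ), and dA = r dr dθ.

Under the substitution, the integrand becomes 29/(r^2 + 1), so

    ∬_D (29/(x^2 + y^2 + 1)) dA = ∫_{0}^{2π} ∫_{0}^{6} (29/(r^2 + 1)) · r dr dθ.

Inner integral (in r): ∫_{0}^{6} (29/(r^2 + 1)) · r dr = 29log(37)/2.

Outer integral (in θ): ∫_{0}^{2π} (29log(37)/2) dθ = 29π log(37).

Therefore ∬_D (29/(x^2 + y^2 + 1)) dA = 29π log(37).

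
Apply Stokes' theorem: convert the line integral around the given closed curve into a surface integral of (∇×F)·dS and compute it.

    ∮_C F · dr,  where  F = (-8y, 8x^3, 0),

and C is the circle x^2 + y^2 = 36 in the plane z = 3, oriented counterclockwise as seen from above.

Let S be the flat disk x^2 + y^2 ≤ 36 in the plane z = 3, with upward unit normal n̂ = ẑ. By Stokes' theorem,

    ∮_C F · dr = ∬_S (∇ × F) · n̂ dS = ∬_D (curl F)_z dA,

where D is the disk x^2 + y^2 ≤ 36.

Compute the curl of F = (-8y, 8x^3, 0):
    (∇ × F)_x = ∂F_z/∂y - ∂F_y/∂z = 0,
    (∇ × F)_y = ∂F_x/∂z - ∂F_z/∂x = 0,
    (∇ × F)_z = ∂F_y/∂x - ∂F_x/∂y = 24x^2 + 8.

On z = 3, (curl F)_z = 24x^2 + 8.

Convert to polar (x = r cos θ, y = r sin θ, dA = r dr dθ); the integrand becomes 24r^2cos(θ)^2 + 8, so

    ∬_D (curl F)_z dA = ∫_0^{2π} ∫_0^{6} (24r^2cos(θ)^2 + 8) · r dr dθ.

Inner (r from 0 to 6): 7776cos(θ)^2 + 144.
Outer (θ from 0 to 2π): 8064π.

Therefore ∮_C F · dr = 8064π.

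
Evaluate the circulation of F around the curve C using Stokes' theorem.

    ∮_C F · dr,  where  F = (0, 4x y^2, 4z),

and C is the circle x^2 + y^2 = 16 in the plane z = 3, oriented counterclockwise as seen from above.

Let S be the flat disk x^2 + y^2 ≤ 16 in the plane z = 3, with upward unit normal n̂ = ẑ. By Stokes' theorem,

    ∮_C F · dr = ∬_S (∇ × F) · n̂ dS = ∬_D (curl F)_z dA,

where D is the disk x^2 + y^2 ≤ 16.

Compute the curl of F = (0, 4x y^2, 4z):
    (∇ × F)_x = ∂F_z/∂y - ∂F_y/∂z = 0,
    (∇ × F)_y = ∂F_x/∂z - ∂F_z/∂x = 0,
    (∇ × F)_z = ∂F_y/∂x - ∂F_x/∂y = 4y^2.

On z = 3, (curl F)_z = 4y^2.

Convert to polar (x = r cos θ, y = r sin θ, dA = r dr dθ); the integrand becomes 4r^2sin(θ)^2, so

    ∬_D (curl F)_z dA = ∫_0^{2π} ∫_0^{4} (4r^2sin(θ)^2) · r dr dθ.

Inner (r from 0 to 4): 256sin(θ)^2.
Outer (θ from 0 to 2π): 256π.

Therefore ∮_C F · dr = 256π.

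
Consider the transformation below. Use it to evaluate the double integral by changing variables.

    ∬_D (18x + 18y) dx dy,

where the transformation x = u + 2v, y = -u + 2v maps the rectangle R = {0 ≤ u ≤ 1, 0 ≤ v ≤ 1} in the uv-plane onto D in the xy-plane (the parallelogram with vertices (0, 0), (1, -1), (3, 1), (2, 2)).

Compute the Jacobian determinant of (x, y) with respect to (u, v):

    ∂(x,y)/∂(u,v) = | 1  2 | = (1)(2) - (2)(-1) = 4.
                   | -1  2 |

Its absolute value is |J| = 4 (the area scaling factor).

Substituting x = u + 2v, y = -u + 2v into the integrand,

    18x + 18y → 72v,

so the integral becomes

    ∬_R (72v) · |J| du dv = ∫_0^1 ∫_0^1 (288v) dv du.

Inner (v): 144.
Outer (u): 144.

Therefore ∬_D (18x + 18y) dx dy = 144.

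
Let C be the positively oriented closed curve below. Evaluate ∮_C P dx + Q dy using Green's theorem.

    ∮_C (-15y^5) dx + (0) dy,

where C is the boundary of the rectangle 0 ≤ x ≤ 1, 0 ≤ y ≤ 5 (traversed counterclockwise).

Green's theorem converts the closed line integral into a double integral over the enclosed region D:

    ∮_C P dx + Q dy = ∬_D (∂Q/∂x - ∂P/∂y) dA.

Here P = -15y^5, Q = 0, so

    ∂Q/∂x = 0,    ∂P/∂y = -75y^4,
    ∂Q/∂x - ∂P/∂y = 75y^4.

D is the region 0 ≤ x ≤ 1, 0 ≤ y ≤ 5. Evaluating the double integral:

    ∬_D (75y^4) dA = ∫_0^{1} ∫_0^{5} (75y^4) dy dx.

Inner (y from 0 to 5): 46875.
Outer (x from 0 to 1): 46875.

Therefore ∮_C P dx + Q dy = 46875.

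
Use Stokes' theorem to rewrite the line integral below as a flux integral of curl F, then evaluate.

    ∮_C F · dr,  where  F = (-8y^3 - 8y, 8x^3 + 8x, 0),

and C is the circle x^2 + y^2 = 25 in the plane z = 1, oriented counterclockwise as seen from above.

Let S be the flat disk x^2 + y^2 ≤ 25 in the plane z = 1, with upward unit normal n̂ = ẑ. By Stokes' theorem,

    ∮_C F · dr = ∬_S (∇ × F) · n̂ dS = ∬_D (curl F)_z dA,

where D is the disk x^2 + y^2 ≤ 25.

Compute the curl of F = (-8y^3 - 8y, 8x^3 + 8x, 0):
    (∇ × F)_x = ∂F_z/∂y - ∂F_y/∂z = 0,
    (∇ × F)_y = ∂F_x/∂z - ∂F_z/∂x = 0,
    (∇ × F)_z = ∂F_y/∂x - ∂F_x/∂y = 24x^2 + 24y^2 + 16.

On z = 1, (curl F)_z = 24x^2 + 24y^2 + 16.

Convert to polar (x = r cos θ, y = r sin θ, dA = r dr dθ); the integrand becomes 24r^2 + 16, so

    ∬_D (curl F)_z dA = ∫_0^{2π} ∫_0^{5} (24r^2 + 16) · r dr dθ.

Inner (r from 0 to 5): 3950.
Outer (θ from 0 to 2π): 7900π.

Therefore ∮_C F · dr = 7900π.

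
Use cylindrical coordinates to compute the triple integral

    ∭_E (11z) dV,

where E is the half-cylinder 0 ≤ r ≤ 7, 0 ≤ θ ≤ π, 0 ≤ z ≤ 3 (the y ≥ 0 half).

In cylindrical coordinates, x = r cos(θ), y = r sin(θ), z = z, and dV = r dr dθ dz.

The integrand becomes 11z, so

    ∭_E (11z) dV = ∫_{0}^{π} ∫_{0}^{7} ∫_{0}^{3} (11z) · r dz dr dθ.

Inner (z): 99r/2.
Middle (r from 0 to 7): 4851/4.
Outer (θ): 4851π/4.

Therefore the triple integral equals 4851π/4.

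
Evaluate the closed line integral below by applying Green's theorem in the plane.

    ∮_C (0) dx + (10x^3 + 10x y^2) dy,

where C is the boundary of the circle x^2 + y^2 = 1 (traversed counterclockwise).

Green's theorem converts the closed line integral into a double integral over the enclosed region D:

    ∮_C P dx + Q dy = ∬_D (∂Q/∂x - ∂P/∂y) dA.

Here P = 0, Q = 10x^3 + 10x y^2, so

    ∂Q/∂x = 30x^2 + 10y^2,    ∂P/∂y = 0,
    ∂Q/∂x - ∂P/∂y = 30x^2 + 10y^2.

D is the region x^2 + y^2 ≤ 1. Evaluating the double integral:

In polar coordinates (x = r cos θ, y = r sin θ, dA = r dr dθ) the integrand becomes 10r^2(cos(2θ) + 2), so

    ∬_D (30x^2 + 10y^2) dA = ∫_0^{2π} ∫_0^{1} (10r^2(cos(2θ) + 2)) · r dr dθ.

Inner (r from 0 to 1): 15/2 - 5sin(θ)^2.
Outer (θ from 0 to 2π): 10π.

Therefore ∮_C P dx + Q dy = 10π.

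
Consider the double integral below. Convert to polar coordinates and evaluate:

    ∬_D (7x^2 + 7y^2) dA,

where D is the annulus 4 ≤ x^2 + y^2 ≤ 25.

The region D is 2 ≤ r ≤ 5, 0 ≤ θ ≤ 2π in polar coordinates, where x = r cos(θ), y = r sin(θ), and dA = r dr dθ.

Under the substitution, the integrand becomes 7r^2, so

    ∬_D (7x^2 + 7y^2) dA = ∫_{0}^{2π} ∫_{2}^{5} (7r^2) · r dr dθ.

Inner integral (in r): ∫_{2}^{5} (7r^2) · r dr = 4263/4.

Outer integral (in θ): ∫_{0}^{2π} (4263/4) dθ = 4263π/2.

Therefore ∬_D (7x^2 + 7y^2) dA = 4263π/2.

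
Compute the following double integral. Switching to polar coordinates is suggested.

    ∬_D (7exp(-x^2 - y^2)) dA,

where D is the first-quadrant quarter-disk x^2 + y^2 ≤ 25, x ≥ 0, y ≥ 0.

The region D is 0 ≤ r ≤ 5, 0 ≤ θ ≤ π/2 in polar coordinates, where x = r cos(θ), y = r sin(θ), and dA = r dr dθ.

Under the substitution, the integrand becomes 7exp(-r^2), so

    ∬_D (7exp(-x^2 - y^2)) dA = ∫_{0}^{π/2} ∫_{0}^{5} (7exp(-r^2)) · r dr dθ.

Inner integral (in r): ∫_{0}^{5} (7exp(-r^2)) · r dr = 7/2 - 7exp(-25)/2.

Outer integral (in θ): ∫_{0}^{π/2} (7/2 - 7exp(-25)/2) dθ = -7π (1 - exp(25))exp(-25)/4.

Therefore ∬_D (7exp(-x^2 - y^2)) dA = -7π (1 - exp(25))exp(-25)/4.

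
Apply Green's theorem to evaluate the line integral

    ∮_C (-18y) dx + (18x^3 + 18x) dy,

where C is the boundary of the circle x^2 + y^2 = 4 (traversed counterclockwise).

Green's theorem converts the closed line integral into a double integral over the enclosed region D:

    ∮_C P dx + Q dy = ∬_D (∂Q/∂x - ∂P/∂y) dA.

Here P = -18y, Q = 18x^3 + 18x, so

    ∂Q/∂x = 54x^2 + 18,    ∂P/∂y = -18,
    ∂Q/∂x - ∂P/∂y = 54x^2 + 36.

D is the region x^2 + y^2 ≤ 4. Evaluating the double integral:

In polar coordinates (x = r cos θ, y = r sin θ, dA = r dr dθ) the integrand becomes 54r^2cos(θ)^2 + 36, so

    ∬_D (54x^2 + 36) dA = ∫_0^{2π} ∫_0^{2} (54r^2cos(θ)^2 + 36) · r dr dθ.

Inner (r from 0 to 2): 216cos(θ)^2 + 72.
Outer (θ from 0 to 2π): 360π.

Therefore ∮_C P dx + Q dy = 360π.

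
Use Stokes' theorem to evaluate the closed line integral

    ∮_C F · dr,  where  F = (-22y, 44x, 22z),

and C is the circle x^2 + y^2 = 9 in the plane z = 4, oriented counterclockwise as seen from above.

Let S be the flat disk x^2 + y^2 ≤ 9 in the plane z = 4, with upward unit normal n̂ = ẑ. By Stokes' theorem,

    ∮_C F · dr = ∬_S (∇ × F) · n̂ dS = ∬_D (curl F)_z dA,

where D is the disk x^2 + y^2 ≤ 9.

Compute the curl of F = (-22y, 44x, 22z):
    (∇ × F)_x = ∂F_z/∂y - ∂F_y/∂z = 0,
    (∇ × F)_y = ∂F_x/∂z - ∂F_z/∂x = 0,
    (∇ × F)_z = ∂F_y/∂x - ∂F_x/∂y = 66.

On z = 4, (curl F)_z = 66.

Convert to polar (x = r cos θ, y = r sin θ, dA = r dr dθ); the integrand becomes 66, so

    ∬_D (curl F)_z dA = ∫_0^{2π} ∫_0^{3} (66) · r dr dθ.

Inner (r from 0 to 3): 297.
Outer (θ from 0 to 2π): 594π.

Therefore ∮_C F · dr = 594π.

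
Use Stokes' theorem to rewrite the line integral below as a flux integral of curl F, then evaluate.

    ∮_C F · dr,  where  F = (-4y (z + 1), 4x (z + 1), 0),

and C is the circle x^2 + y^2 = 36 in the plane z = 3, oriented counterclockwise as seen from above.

Let S be the flat disk x^2 + y^2 ≤ 36 in the plane z = 3, with upward unit normal n̂ = ẑ. By Stokes' theorem,

    ∮_C F · dr = ∬_S (∇ × F) · n̂ dS = ∬_D (curl F)_z dA,

where D is the disk x^2 + y^2 ≤ 36.

Compute the curl of F = (-4y (z + 1), 4x (z + 1), 0):
    (∇ × F)_x = ∂F_z/∂y - ∂F_y/∂z = -4x,
    (∇ × F)_y = ∂F_x/∂z - ∂F_z/∂x = -4y,
    (∇ × F)_z = ∂F_y/∂x - ∂F_x/∂y = 8z + 8.

On z = 3, (curl F)_z = 32.

Convert to polar (x = r cos θ, y = r sin θ, dA = r dr dθ); the integrand becomes 32, so

    ∬_D (curl F)_z dA = ∫_0^{2π} ∫_0^{6} (32) · r dr dθ.

Inner (r from 0 to 6): 576.
Outer (θ from 0 to 2π): 1152π.

Therefore ∮_C F · dr = 1152π.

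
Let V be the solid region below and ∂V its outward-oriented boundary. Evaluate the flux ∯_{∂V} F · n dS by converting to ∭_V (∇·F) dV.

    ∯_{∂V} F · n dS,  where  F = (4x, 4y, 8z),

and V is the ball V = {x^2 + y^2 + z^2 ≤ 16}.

By the divergence theorem,

    ∯_{∂V} F · n dS = ∭_V (∇ · F) dV.

Compute the divergence:
    ∇ · F = ∂F_x/∂x + ∂F_y/∂y + ∂F_z/∂z = 4 + 4 + 8 = 16.

In spherical coordinates, x = ρ sin(φ) cos(θ), y = ρ sin(φ) sin(θ), z = ρ cos(φ), dV = ρ^2 sin(φ) dρ dφ dθ, with 0 ≤ ρ ≤ 4, 0 ≤ φ ≤ π, 0 ≤ θ ≤ 2π.

The integrand, after substitution and multiplying by the volume element, becomes (16) · ρ^2 sin(φ), so

    ∭_V (∇·F) dV = ∫_0^{2π} ∫_0^{π} ∫_0^{4} (16) · ρ^2 sin(φ) dρ dφ dθ.

Inner (ρ from 0 to 4): 1024sin(φ)/3.
Middle (φ from 0 to π): 2048/3.
Outer (θ from 0 to 2π): 4096π/3.

Therefore ∯_{∂V} F · n dS = 4096π/3.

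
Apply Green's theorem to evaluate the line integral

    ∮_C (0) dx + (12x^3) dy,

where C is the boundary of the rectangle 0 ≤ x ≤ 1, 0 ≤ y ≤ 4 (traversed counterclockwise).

Green's theorem converts the closed line integral into a double integral over the enclosed region D:

    ∮_C P dx + Q dy = ∬_D (∂Q/∂x - ∂P/∂y) dA.

Here P = 0, Q = 12x^3, so

    ∂Q/∂x = 36x^2,    ∂P/∂y = 0,
    ∂Q/∂x - ∂P/∂y = 36x^2.

D is the region 0 ≤ x ≤ 1, 0 ≤ y ≤ 4. Evaluating the double integral:

    ∬_D (36x^2) dA = ∫_0^{1} ∫_0^{4} (36x^2) dy dx.

Inner (y from 0 to 4): 144x^2.
Outer (x from 0 to 1): 48.

Therefore ∮_C P dx + Q dy = 48.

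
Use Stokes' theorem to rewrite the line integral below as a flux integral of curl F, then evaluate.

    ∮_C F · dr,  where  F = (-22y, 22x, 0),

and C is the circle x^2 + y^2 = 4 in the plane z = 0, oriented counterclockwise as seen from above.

Let S be the flat disk x^2 + y^2 ≤ 4 in the plane z = 0, with upward unit normal n̂ = ẑ. By Stokes' theorem,

    ∮_C F · dr = ∬_S (∇ × F) · n̂ dS = ∬_D (curl F)_z dA,

where D is the disk x^2 + y^2 ≤ 4.

Compute the curl of F = (-22y, 22x, 0):
    (∇ × F)_x = ∂F_z/∂y - ∂F_y/∂z = 0,
    (∇ × F)_y = ∂F_x/∂z - ∂F_z/∂x = 0,
    (∇ × F)_z = ∂F_y/∂x - ∂F_x/∂y = 44.

On z = 0, (curl F)_z = 44.

Convert to polar (x = r cos θ, y = r sin θ, dA = r dr dθ); the integrand becomes 44, so

    ∬_D (curl F)_z dA = ∫_0^{2π} ∫_0^{2} (44) · r dr dθ.

Inner (r from 0 to 2): 88.
Outer (θ from 0 to 2π): 176π.

Therefore ∮_C F · dr = 176π.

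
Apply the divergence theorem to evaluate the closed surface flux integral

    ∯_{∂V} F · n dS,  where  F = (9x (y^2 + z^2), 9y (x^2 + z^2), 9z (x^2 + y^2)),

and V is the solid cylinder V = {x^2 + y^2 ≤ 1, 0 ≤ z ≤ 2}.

By the divergence theorem,

    ∯_{∂V} F · n dS = ∭_V (∇ · F) dV.

Compute the divergence:
    ∇ · F = ∂F_x/∂x + ∂F_y/∂y + ∂F_z/∂z = 9y^2 + 9z^2 + 9x^2 + 9z^2 + 9x^2 + 9y^2 = 18x^2 + 18y^2 + 18z^2.

In cylindrical coordinates, x = r cos(θ), y = r sin(θ), z = z, dV = r dr dθ dz, with 0 ≤ r ≤ 1, 0 ≤ θ ≤ 2π, 0 ≤ z ≤ 2.

The integrand, after substitution and multiplying by the volume element, becomes (18r^2 + 18z^2) · r, so

    ∭_V (∇·F) dV = ∫_0^{2π} ∫_0^{1} ∫_0^{2} (18r^2 + 18z^2) · r dz dr dθ.

Inner (z from 0 to 2): 36r^3 + 48r.
Middle (r from 0 to 1): 33.
Outer (θ from 0 to 2π): 66π.

Therefore ∯_{∂V} F · n dS = 66π.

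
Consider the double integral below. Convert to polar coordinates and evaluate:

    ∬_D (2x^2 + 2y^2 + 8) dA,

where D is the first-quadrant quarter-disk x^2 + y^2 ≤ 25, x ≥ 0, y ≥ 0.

The region D is 0 ≤ r ≤ 5, 0 ≤ θ ≤ π/2 in polar coordinates, where x = r cos(θ), y = r sin(θ), and dA = r dr dθ.

Under the substitution, the integrand becomes 2r^2 + 8, so

    ∬_D (2x^2 + 2y^2 + 8) dA = ∫_{0}^{π/2} ∫_{0}^{5} (2r^2 + 8) · r dr dθ.

Inner integral (in r): ∫_{0}^{5} (2r^2 + 8) · r dr = 825/2.

Outer integral (in θ): ∫_{0}^{π/2} (825/2) dθ = 825π/4.

Therefore ∬_D (2x^2 + 2y^2 + 8) dA = 825π/4.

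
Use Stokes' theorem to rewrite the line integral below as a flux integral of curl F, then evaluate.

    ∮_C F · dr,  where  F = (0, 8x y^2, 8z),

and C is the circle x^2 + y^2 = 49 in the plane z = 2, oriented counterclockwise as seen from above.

Let S be the flat disk x^2 + y^2 ≤ 49 in the plane z = 2, with upward unit normal n̂ = ẑ. By Stokes' theorem,

    ∮_C F · dr = ∬_S (∇ × F) · n̂ dS = ∬_D (curl F)_z dA,

where D is the disk x^2 + y^2 ≤ 49.

Compute the curl of F = (0, 8x y^2, 8z):
    (∇ × F)_x = ∂F_z/∂y - ∂F_y/∂z = 0,
    (∇ × F)_y = ∂F_x/∂z - ∂F_z/∂x = 0,
    (∇ × F)_z = ∂F_y/∂x - ∂F_x/∂y = 8y^2.

On z = 2, (curl F)_z = 8y^2.

Convert to polar (x = r cos θ, y = r sin θ, dA = r dr dθ); the integrand becomes 8r^2sin(θ)^2, so

    ∬_D (curl F)_z dA = ∫_0^{2π} ∫_0^{7} (8r^2sin(θ)^2) · r dr dθ.

Inner (r from 0 to 7): 4802sin(θ)^2.
Outer (θ from 0 to 2π): 4802π.

Therefore ∮_C F · dr = 4802π.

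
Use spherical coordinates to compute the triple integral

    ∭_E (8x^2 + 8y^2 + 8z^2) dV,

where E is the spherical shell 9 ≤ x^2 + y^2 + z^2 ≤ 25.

In spherical coordinates, x = ρ sin(φ) cos(θ), y = ρ sin(φ) sin(θ), z = ρ cos(φ), and dV = ρ^2 sin(φ) dρ dφ dθ.

The integrand becomes 8ρ^2, so

    ∭_E (8x^2 + 8y^2 + 8z^2) dV = ∫_{0}^{2π} ∫_{0}^{π} ∫_{3}^{5} (8ρ^2) · ρ^2 sin(φ) dρ dφ dθ.

Inner (ρ): 23056sin(φ)/5.
Middle (φ): 46112/5.
Outer (θ): 92224π/5.

Therefore the triple integral equals 92224π/5.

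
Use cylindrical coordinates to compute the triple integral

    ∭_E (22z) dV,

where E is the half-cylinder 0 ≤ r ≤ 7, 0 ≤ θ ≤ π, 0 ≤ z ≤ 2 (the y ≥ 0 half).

In cylindrical coordinates, x = r cos(θ), y = r sin(θ), z = z, and dV = r dr dθ dz.

The integrand becomes 22z, so

    ∭_E (22z) dV = ∫_{0}^{π} ∫_{0}^{7} ∫_{0}^{2} (22z) · r dz dr dθ.

Inner (z): 44r.
Middle (r from 0 to 7): 1078.
Outer (θ): 1078π.

Therefore the triple integral equals 1078π.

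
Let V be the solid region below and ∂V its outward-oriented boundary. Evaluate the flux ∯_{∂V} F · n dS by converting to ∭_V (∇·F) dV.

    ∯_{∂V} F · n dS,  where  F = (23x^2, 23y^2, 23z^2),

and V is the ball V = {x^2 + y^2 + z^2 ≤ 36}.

By the divergence theorem,

    ∯_{∂V} F · n dS = ∭_V (∇ · F) dV.

Compute the divergence:
    ∇ · F = ∂F_x/∂x + ∂F_y/∂y + ∂F_z/∂z = 46x + 46y + 46z.

In spherical coordinates, x = ρ sin(φ) cos(θ), y = ρ sin(φ) sin(θ), z = ρ cos(φ), dV = ρ^2 sin(φ) dρ dφ dθ, with 0 ≤ ρ ≤ 6, 0 ≤ φ ≤ π, 0 ≤ θ ≤ 2π.

The integrand, after substitution and multiplying by the volume element, becomes (46ρ (sqrt(2)sin(φ)sin(θ + π/4) + cos(φ))) · ρ^2 sin(φ), so

    ∭_V (∇·F) dV = ∫_0^{2π} ∫_0^{π} ∫_0^{6} (46ρ (sqrt(2)sin(φ)sin(θ + π/4) + cos(φ))) · ρ^2 sin(φ) dρ dφ dθ.

Inner (ρ from 0 to 6): 14904(sqrt(2)sin(φ)sin(θ + π/4) + cos(φ))sin(φ).
Middle (φ from 0 to π): 7452sqrt(2)π sin(θ + π/4).
Outer (θ from 0 to 2π): 0.

Therefore ∯_{∂V} F · n dS = 0.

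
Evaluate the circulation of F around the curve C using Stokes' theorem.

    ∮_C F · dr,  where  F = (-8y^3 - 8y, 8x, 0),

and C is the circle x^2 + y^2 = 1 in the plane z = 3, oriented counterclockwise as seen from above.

Let S be the flat disk x^2 + y^2 ≤ 1 in the plane z = 3, with upward unit normal n̂ = ẑ. By Stokes' theorem,

    ∮_C F · dr = ∬_S (∇ × F) · n̂ dS = ∬_D (curl F)_z dA,

where D is the disk x^2 + y^2 ≤ 1.

Compute the curl of F = (-8y^3 - 8y, 8x, 0):
    (∇ × F)_x = ∂F_z/∂y - ∂F_y/∂z = 0,
    (∇ × F)_y = ∂F_x/∂z - ∂F_z/∂x = 0,
    (∇ × F)_z = ∂F_y/∂x - ∂F_x/∂y = 24y^2 + 16.

On z = 3, (curl F)_z = 24y^2 + 16.

Convert to polar (x = r cos θ, y = r sin θ, dA = r dr dθ); the integrand becomes 24r^2sin(θ)^2 + 16, so

    ∬_D (curl F)_z dA = ∫_0^{2π} ∫_0^{1} (24r^2sin(θ)^2 + 16) · r dr dθ.

Inner (r from 0 to 1): 6sin(θ)^2 + 8.
Outer (θ from 0 to 2π): 22π.

Therefore ∮_C F · dr = 22π.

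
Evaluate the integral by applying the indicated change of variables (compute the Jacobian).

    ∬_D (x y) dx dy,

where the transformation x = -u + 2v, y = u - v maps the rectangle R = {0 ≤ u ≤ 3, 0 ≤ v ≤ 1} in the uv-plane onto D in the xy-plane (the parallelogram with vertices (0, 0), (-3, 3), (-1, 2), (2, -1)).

Compute the Jacobian determinant of (x, y) with respect to (u, v):

    ∂(x,y)/∂(u,v) = | -1  2 | = (-1)(-1) - (2)(1) = -1.
                   | 1  -1 |

Its absolute value is |J| = 1 (the area scaling factor).

Substituting x = -u + 2v, y = u - v into the integrand,

    x y → -u^2 + 3u v - 2v^2,

so the integral becomes

    ∬_R (-u^2 + 3u v - 2v^2) · |J| du dv = ∫_0^3 ∫_0^1 (-u^2 + 3u v - 2v^2) dv du.

Inner (v): -u^2 + 3u/2 - 2/3.
Outer (u): -17/4.

Therefore ∬_D (x y) dx dy = -17/4.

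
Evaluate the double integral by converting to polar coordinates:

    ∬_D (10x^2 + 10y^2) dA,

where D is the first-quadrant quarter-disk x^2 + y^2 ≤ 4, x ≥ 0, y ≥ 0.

The region D is 0 ≤ r ≤ 2, 0 ≤ θ ≤ π/2 in polar coordinates, where x = r cos(θ), y = r sin(θ), and dA = r dr dθ.

Under the substitution, the integrand becomes 10r^2, so

    ∬_D (10x^2 + 10y^2) dA = ∫_{0}^{π/2} ∫_{0}^{2} (10r^2) · r dr dθ.

Inner integral (in r): ∫_{0}^{2} (10r^2) · r dr = 40.

Outer integral (in θ): ∫_{0}^{π/2} (40) dθ = 20π.

Therefore ∬_D (10x^2 + 10y^2) dA = 20π.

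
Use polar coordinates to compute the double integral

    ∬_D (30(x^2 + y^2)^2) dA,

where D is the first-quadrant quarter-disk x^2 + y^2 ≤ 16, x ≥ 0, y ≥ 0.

The region D is 0 ≤ r ≤ 4, 0 ≤ θ ≤ π/2 in polar coordinates, where x = r cos(θ), y = r sin(θ), and dA = r dr dθ.

Under the substitution, the integrand becomes 30r^4, so

    ∬_D (30(x^2 + y^2)^2) dA = ∫_{0}^{π/2} ∫_{0}^{4} (30r^4) · r dr dθ.

Inner integral (in r): ∫_{0}^{4} (30r^4) · r dr = 20480.

Outer integral (in θ): ∫_{0}^{π/2} (20480) dθ = 10240π.

Therefore ∬_D (30(x^2 + y^2)^2) dA = 10240π.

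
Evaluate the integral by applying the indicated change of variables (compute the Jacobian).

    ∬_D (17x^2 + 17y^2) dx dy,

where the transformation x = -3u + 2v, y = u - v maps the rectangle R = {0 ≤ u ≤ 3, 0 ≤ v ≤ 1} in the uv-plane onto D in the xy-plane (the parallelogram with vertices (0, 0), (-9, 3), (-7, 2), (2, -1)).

Compute the Jacobian determinant of (x, y) with respect to (u, v):

    ∂(x,y)/∂(u,v) = | -3  2 | = (-3)(-1) - (2)(1) = 1.
                   | 1  -1 |

Its absolute value is |J| = 1 (the area scaling factor).

Substituting x = -3u + 2v, y = u - v into the integrand,

    17x^2 + 17y^2 → 170u^2 - 238u v + 85v^2,

so the integral becomes

    ∬_R (170u^2 - 238u v + 85v^2) · |J| du dv = ∫_0^3 ∫_0^1 (170u^2 - 238u v + 85v^2) dv du.

Inner (v): 170u^2 - 119u + 85/3.
Outer (u): 2159/2.

Therefore ∬_D (17x^2 + 17y^2) dx dy = 2159/2.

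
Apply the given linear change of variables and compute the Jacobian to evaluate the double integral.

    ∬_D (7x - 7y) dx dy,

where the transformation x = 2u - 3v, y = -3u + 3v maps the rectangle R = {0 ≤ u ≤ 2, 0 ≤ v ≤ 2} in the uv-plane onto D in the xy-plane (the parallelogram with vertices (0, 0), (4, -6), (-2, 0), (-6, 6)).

Compute the Jacobian determinant of (x, y) with respect to (u, v):

    ∂(x,y)/∂(u,v) = | 2  -3 | = (2)(3) - (-3)(-3) = -3.
                   | -3  3 |

Its absolute value is |J| = 3 (the area scaling factor).

Substituting x = 2u - 3v, y = -3u + 3v into the integrand,

    7x - 7y → 35u - 42v,

so the integral becomes

    ∬_R (35u - 42v) · |J| du dv = ∫_0^2 ∫_0^2 (105u - 126v) dv du.

Inner (v): 210u - 252.
Outer (u): -84.

Therefore ∬_D (7x - 7y) dx dy = -84.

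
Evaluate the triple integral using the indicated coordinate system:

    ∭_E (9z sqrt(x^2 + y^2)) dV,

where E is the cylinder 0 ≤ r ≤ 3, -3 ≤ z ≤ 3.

In cylindrical coordinates, x = r cos(θ), y = r sin(θ), z = z, and dV = r dr dθ dz.

The integrand becomes 9r z, so

    ∭_E (9z sqrt(x^2 + y^2)) dV = ∫_{0}^{2π} ∫_{0}^{3} ∫_{-3}^{3} (9r z) · r dz dr dθ.

Inner (z): 0.
Middle (r from 0 to 3): 0.
Outer (θ): 0.

Therefore the triple integral equals 0.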